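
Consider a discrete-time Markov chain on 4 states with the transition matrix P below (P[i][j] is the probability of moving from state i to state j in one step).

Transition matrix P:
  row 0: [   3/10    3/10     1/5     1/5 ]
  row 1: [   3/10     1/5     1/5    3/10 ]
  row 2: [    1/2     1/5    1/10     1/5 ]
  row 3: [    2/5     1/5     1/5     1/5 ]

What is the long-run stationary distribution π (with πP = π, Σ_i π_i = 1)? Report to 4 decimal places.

π = [0.3587, 0.2359, 0.1818, 0.2236]

Balance equations π_j = Σ_i π_i·P[i][j]:
  π_0 = 3/10·π_0 + 3/10·π_1 + 1/2·π_2 + 2/5·π_3
  π_1 = 3/10·π_0 + 1/5·π_1 + 1/5·π_2 + 1/5·π_3
  π_2 = 1/5·π_0 + 1/5·π_1 + 1/10·π_2 + 1/5·π_3
  normalize: π_0 + π_1 + π_2 + π_3 = 1
Solving the linear system gives exactly π = [146/407, 96/407, 2/11, 91/407].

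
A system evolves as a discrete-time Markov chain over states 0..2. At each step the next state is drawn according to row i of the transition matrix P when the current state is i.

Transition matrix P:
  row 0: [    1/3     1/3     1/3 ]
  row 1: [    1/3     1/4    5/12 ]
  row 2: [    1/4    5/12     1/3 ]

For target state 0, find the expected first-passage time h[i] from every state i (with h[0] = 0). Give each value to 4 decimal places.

h = [0.0000, 3.3191, 3.5745]

First-step conditioning: h[0] = 0; for i ≠ 0, h[i] = 1 + Σ_k P[i][k]·h[k].
  h[1] = 1 + 1/4·h[1] + 5/12·h[2]
  h[2] = 1 + 5/12·h[1] + 1/3·h[2]
Solving the 2×2 linear system over states ≠ 0 gives exactly h = [0, 156/47, 168/47] (h[0] = 0 is the target).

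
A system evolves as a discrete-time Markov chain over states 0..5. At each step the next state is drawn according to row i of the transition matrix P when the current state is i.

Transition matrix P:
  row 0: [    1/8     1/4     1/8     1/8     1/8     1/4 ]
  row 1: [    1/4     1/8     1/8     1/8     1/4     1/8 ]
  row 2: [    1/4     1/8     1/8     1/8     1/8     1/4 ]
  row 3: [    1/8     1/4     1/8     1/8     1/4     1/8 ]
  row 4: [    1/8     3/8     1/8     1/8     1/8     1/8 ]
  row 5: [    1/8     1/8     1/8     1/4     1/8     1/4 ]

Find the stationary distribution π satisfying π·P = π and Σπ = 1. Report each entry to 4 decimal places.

Balance equations π_j = Σ_i π_i·P[i][j]:
  π_0 = 1/8·π_0 + 1/4·π_1 + 1/4·π_2 + 1/8·π_3 + 1/8·π_4 + 1/8·π_5
  π_1 = 1/4·π_0 + 1/8·π_1 + 1/8·π_2 + 1/4·π_3 + 3/8·π_4 + 1/8·π_5
  π_2 = 1/8·π_0 + 1/8·π_1 + 1/8·π_2 + 1/8·π_3 + 1/8·π_4 + 1/8·π_5
  π_3 = 1/8·π_0 + 1/8·π_1 + 1/8·π_2 + 1/8·π_3 + 1/8·π_4 + 1/4·π_5
  π_4 = 1/8·π_0 + 1/4·π_1 + 1/8·π_2 + 1/4·π_3 + 1/8·π_4 + 1/8·π_5
  normalize: π_0 + π_1 + π_2 + π_3 + π_4 + π_5 = 1
Solving the linear system gives exactly π = [6063/36424, 7527/36424, 1/8, 5393/36424, 771/4553, 840/4553].

π = [0.1665, 0.2066, 0.1250, 0.1481, 0.1693, 0.1845]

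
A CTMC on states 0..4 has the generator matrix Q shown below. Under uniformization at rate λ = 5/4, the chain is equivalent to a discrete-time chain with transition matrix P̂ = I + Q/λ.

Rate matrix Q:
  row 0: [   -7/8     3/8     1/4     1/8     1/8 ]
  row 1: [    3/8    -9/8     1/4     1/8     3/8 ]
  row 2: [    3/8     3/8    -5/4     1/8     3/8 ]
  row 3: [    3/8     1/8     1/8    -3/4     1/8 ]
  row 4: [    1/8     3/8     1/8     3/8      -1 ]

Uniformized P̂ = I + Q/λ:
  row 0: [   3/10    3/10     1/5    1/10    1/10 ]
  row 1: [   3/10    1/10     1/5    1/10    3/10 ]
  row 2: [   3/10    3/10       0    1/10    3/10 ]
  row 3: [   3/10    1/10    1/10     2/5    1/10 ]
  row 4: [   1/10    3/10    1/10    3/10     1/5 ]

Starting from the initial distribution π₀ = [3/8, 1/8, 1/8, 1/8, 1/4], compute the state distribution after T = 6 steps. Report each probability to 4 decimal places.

t=0: π = [0.3750, 0.1250, 0.1250, 0.1250, 0.2500]
t=1: π = [0.2500, 0.2500, 0.1375, 0.1875, 0.1750]
t=2: π = [0.2650, 0.2125, 0.1363, 0.1913, 0.1950]
t=3: π = [0.2610, 0.2193, 0.1341, 0.1964, 0.1893]
t=4: π = [0.2622, 0.2169, 0.1346, 0.1968, 0.1896]
t=5: π = [0.2621, 0.2173, 0.1344, 0.1969, 0.1893]
t=6: π = [0.2621, 0.2172, 0.1345, 0.1969, 0.1893]

π = [0.2621, 0.2172, 0.1345, 0.1969, 0.1893]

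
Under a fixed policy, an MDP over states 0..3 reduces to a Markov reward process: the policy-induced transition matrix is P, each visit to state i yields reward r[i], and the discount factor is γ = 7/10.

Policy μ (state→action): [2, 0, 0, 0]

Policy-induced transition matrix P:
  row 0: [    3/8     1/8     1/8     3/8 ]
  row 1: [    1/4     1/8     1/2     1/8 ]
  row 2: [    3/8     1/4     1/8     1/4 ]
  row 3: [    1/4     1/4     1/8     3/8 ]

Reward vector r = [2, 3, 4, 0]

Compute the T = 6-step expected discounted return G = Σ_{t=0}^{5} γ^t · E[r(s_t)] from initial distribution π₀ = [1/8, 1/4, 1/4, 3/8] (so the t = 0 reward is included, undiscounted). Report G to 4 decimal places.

t=0: π = [0.1250, 0.2500, 0.2500, 0.3750], E[r] = 2.0000, γ^t·E[r] = 2.000000, running G = 2.000000
t=1: π = [0.2969, 0.2031, 0.2188, 0.2813], E[r] = 2.0781, γ^t·E[r] = 1.454688, running G = 3.454688
t=2: π = [0.3145, 0.1875, 0.2012, 0.2969], E[r] = 1.9961, γ^t·E[r] = 0.978086, running G = 4.432773
t=3: π = [0.3145, 0.1873, 0.1953, 0.3030], E[r] = 1.9719, γ^t·E[r] = 0.676370, running G = 5.109143
t=4: π = [0.3137, 0.1873, 0.1952, 0.3038], E[r] = 1.9702, γ^t·E[r] = 0.473041, running G = 5.582185
t=5: π = [0.3136, 0.1874, 0.1952, 0.3038], E[r] = 1.9703, γ^t·E[r] = 0.331146, running G = 5.913331

G = 5.9133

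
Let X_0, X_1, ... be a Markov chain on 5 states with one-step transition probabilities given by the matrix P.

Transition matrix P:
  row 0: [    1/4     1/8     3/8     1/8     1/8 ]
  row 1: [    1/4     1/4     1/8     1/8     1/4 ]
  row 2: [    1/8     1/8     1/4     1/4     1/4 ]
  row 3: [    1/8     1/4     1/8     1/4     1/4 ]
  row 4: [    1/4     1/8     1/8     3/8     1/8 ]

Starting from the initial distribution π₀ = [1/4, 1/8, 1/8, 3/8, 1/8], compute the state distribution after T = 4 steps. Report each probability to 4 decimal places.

t=0: π = [0.2500, 0.1250, 0.1250, 0.3750, 0.1250]
t=1: π = [0.1875, 0.1875, 0.2031, 0.2188, 0.2031]
t=2: π = [0.1973, 0.1758, 0.1973, 0.2285, 0.2012]
t=3: π = [0.1968, 0.1755, 0.1990, 0.2285, 0.2002]
t=4: π = [0.1966, 0.1755, 0.1991, 0.2285, 0.2004]

π = [0.1966, 0.1755, 0.1991, 0.2285, 0.2004]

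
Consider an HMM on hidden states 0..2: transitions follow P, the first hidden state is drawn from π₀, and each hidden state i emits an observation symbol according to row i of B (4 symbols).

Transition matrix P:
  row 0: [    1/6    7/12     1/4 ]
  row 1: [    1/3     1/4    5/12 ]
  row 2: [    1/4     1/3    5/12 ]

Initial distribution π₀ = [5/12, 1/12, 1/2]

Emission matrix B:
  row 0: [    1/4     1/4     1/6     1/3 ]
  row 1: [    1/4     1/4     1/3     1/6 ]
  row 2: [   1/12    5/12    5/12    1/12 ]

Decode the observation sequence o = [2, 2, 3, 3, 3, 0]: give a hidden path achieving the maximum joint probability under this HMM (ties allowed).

t=0: δ = [6.944e-02, 2.778e-02, 2.083e-01]  (obs o_0=2)
t=1: δ = [8.681e-03, 2.315e-02, 3.617e-02]  ψ = [2, 2, 2]  (obs o_1=2)
t=2: δ = [3.014e-03, 2.009e-03, 1.256e-03]  ψ = [2, 2, 2]  (obs o_2=3)
t=3: δ = [2.233e-04, 2.930e-04, 6.977e-05]  ψ = [1, 0, 1]  (obs o_3=3)
t=4: δ = [3.256e-05, 2.171e-05, 1.017e-05]  ψ = [1, 0, 1]  (obs o_4=3)
t=5: δ = [1.809e-06, 4.748e-06, 7.537e-07]  ψ = [1, 0, 1]  (obs o_5=0)
backtrack: best end state = 1; path = [2, 2, 0, 1, 0, 1]

path = [2, 2, 0, 1, 0, 1]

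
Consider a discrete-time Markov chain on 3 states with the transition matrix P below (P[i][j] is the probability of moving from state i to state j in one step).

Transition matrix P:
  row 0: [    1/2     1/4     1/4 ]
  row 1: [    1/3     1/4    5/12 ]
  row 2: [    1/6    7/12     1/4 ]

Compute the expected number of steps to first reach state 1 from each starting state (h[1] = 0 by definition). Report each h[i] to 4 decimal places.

h = [3.0000, 0.0000, 2.0000]

First-step conditioning: h[1] = 0; for i ≠ 1, h[i] = 1 + Σ_k P[i][k]·h[k].
  h[0] = 1 + 1/2·h[0] + 1/4·h[2]
  h[2] = 1 + 1/6·h[0] + 1/4·h[2]
Solving the 2×2 linear system over states ≠ 1 gives exactly h = [3, 0, 2] (h[1] = 0 is the target).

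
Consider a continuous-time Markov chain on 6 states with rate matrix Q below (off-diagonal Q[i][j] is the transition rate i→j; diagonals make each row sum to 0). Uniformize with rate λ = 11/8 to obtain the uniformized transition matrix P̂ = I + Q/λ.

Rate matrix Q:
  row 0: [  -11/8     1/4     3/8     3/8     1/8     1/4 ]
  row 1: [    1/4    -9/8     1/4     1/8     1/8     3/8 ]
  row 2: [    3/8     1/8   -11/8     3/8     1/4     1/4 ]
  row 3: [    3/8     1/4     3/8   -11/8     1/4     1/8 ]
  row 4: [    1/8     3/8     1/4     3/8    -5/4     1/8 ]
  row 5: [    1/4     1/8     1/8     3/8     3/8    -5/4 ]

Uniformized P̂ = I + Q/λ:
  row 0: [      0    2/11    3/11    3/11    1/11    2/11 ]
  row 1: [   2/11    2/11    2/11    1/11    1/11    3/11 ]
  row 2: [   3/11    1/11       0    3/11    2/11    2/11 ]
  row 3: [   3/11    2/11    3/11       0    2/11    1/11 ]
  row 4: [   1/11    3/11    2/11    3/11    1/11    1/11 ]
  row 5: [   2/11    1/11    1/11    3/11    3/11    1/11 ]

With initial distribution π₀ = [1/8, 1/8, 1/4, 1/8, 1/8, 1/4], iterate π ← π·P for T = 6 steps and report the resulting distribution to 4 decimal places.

t=0: π = [0.1250, 0.1250, 0.2500, 0.1250, 0.1250, 0.2500]
t=1: π = [0.1818, 0.1477, 0.1364, 0.2159, 0.1705, 0.1477]
t=2: π = [0.1653, 0.1715, 0.1798, 0.1870, 0.1498, 0.1467]
t=3: π = [0.1715, 0.1658, 0.1678, 0.1906, 0.1509, 0.1535]
t=4: π = [0.1695, 0.1663, 0.1703, 0.1906, 0.1514, 0.1519]
t=5: π = [0.1700, 0.1663, 0.1698, 0.1905, 0.1513, 0.1520]
t=6: π = [0.1699, 0.1663, 0.1699, 0.1905, 0.1513, 0.1520]

π = [0.1699, 0.1663, 0.1699, 0.1905, 0.1513, 0.1520]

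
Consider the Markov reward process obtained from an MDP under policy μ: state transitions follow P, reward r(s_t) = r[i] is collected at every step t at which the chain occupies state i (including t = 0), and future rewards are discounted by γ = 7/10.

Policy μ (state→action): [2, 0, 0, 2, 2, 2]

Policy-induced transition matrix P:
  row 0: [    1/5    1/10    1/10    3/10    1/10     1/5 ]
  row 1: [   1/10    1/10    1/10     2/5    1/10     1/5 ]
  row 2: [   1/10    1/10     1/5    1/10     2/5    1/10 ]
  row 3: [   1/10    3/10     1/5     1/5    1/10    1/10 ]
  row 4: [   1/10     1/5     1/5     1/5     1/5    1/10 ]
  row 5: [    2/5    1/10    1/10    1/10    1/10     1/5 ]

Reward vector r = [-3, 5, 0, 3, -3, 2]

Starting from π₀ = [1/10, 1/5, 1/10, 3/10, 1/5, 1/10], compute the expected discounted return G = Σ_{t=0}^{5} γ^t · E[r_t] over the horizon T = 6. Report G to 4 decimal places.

t=0: π = [0.1000, 0.2000, 0.1000, 0.3000, 0.2000, 0.1000], E[r] = 1.2000, γ^t·E[r] = 1.200000, running G = 1.200000
t=1: π = [0.1400, 0.1800, 0.1600, 0.2300, 0.1500, 0.1400], E[r] = 1.0000, γ^t·E[r] = 0.700000, running G = 1.900000
t=2: π = [0.1560, 0.1610, 0.1540, 0.2200, 0.1630, 0.1460], E[r] = 0.8000, γ^t·E[r] = 0.392000, running G = 2.292000
t=3: π = [0.1594, 0.1603, 0.1537, 0.2178, 0.1625, 0.1463], E[r] = 0.7818, γ^t·E[r] = 0.268157, running G = 2.560157
t=4: π = [0.1598, 0.1598, 0.1534, 0.2180, 0.1624, 0.1466], E[r] = 0.7797, γ^t·E[r] = 0.187201, running G = 2.747359
t=5: π = [0.1600, 0.1598, 0.1534, 0.2179, 0.1623, 0.1466], E[r] = 0.7796, γ^t·E[r] = 0.131028, running G = 2.878387

G = 2.8784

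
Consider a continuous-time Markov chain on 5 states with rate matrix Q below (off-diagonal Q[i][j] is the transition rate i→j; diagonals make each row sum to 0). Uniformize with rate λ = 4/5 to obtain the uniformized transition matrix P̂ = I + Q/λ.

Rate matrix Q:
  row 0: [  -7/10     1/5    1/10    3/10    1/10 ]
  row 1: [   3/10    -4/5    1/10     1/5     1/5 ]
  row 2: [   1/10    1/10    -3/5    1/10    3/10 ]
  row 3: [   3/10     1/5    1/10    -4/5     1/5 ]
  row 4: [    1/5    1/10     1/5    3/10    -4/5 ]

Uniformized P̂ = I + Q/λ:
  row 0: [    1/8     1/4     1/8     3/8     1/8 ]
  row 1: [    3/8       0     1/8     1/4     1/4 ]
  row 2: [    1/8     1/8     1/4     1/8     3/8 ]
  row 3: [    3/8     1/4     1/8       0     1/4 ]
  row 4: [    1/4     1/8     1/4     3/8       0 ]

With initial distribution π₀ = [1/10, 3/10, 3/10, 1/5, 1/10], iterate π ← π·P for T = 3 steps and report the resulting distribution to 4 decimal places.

π = [0.2498, 0.1643, 0.1693, 0.2178, 0.1988]

t=0: π = [0.1000, 0.3000, 0.3000, 0.2000, 0.1000]
t=1: π = [0.2625, 0.1250, 0.1750, 0.1875, 0.2500]
t=2: π = [0.2344, 0.1656, 0.1781, 0.2453, 0.1766]
t=3: π = [0.2498, 0.1643, 0.1693, 0.2178, 0.1988]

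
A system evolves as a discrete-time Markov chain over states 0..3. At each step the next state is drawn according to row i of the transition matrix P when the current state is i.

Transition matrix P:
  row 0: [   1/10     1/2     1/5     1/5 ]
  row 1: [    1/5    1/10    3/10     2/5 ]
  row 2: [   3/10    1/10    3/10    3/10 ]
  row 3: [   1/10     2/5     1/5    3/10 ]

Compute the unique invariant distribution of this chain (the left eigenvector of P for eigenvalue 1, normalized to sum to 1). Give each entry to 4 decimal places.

Balance equations π_j = Σ_i π_i·P[i][j]:
  π_0 = 1/10·π_0 + 1/5·π_1 + 3/10·π_2 + 1/10·π_3
  π_1 = 1/2·π_0 + 1/10·π_1 + 1/10·π_2 + 2/5·π_3
  π_2 = 1/5·π_0 + 3/10·π_1 + 3/10·π_2 + 1/5·π_3
  normalize: π_0 + π_1 + π_2 + π_3 = 1
Solving the linear system gives exactly π = [210/1189, 313/1189, 299/1189, 367/1189].

π = [0.1766, 0.2632, 0.2515, 0.3087]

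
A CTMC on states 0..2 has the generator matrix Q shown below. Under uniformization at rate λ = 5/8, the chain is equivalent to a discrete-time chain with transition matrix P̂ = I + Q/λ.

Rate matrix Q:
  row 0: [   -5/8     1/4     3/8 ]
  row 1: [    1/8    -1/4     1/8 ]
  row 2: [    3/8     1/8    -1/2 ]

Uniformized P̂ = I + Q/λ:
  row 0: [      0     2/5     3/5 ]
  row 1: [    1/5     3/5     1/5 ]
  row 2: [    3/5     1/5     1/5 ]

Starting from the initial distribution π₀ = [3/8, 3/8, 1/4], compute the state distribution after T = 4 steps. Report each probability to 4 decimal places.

t=0: π = [0.3750, 0.3750, 0.2500]
t=1: π = [0.2250, 0.4250, 0.3500]
t=2: π = [0.2950, 0.4150, 0.2900]
t=3: π = [0.2570, 0.4250, 0.3180]
t=4: π = [0.2758, 0.4214, 0.3028]

π = [0.2758, 0.4214, 0.3028]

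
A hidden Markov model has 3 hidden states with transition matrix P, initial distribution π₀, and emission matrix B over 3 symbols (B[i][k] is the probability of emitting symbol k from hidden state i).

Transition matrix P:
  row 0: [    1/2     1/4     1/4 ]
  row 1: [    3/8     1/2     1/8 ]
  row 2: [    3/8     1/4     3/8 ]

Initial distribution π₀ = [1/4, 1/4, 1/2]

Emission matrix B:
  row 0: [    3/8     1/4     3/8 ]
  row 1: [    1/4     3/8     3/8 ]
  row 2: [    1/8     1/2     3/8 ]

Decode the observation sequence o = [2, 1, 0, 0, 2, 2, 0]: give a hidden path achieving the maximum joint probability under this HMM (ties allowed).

path = [2, 2, 0, 0, 0, 0, 0]

t=0: δ = [9.375e-02, 9.375e-02, 1.875e-01]  (obs o_0=2)
t=1: δ = [1.758e-02, 1.758e-02, 3.516e-02]  ψ = [2, 1, 2]  (obs o_1=1)
t=2: δ = [4.944e-03, 2.197e-03, 1.648e-03]  ψ = [2, 1, 2]  (obs o_2=0)
t=3: δ = [9.270e-04, 3.090e-04, 1.545e-04]  ψ = [0, 0, 0]  (obs o_3=0)
t=4: δ = [1.738e-04, 8.690e-05, 8.690e-05]  ψ = [0, 0, 0]  (obs o_4=2)
t=5: δ = [3.259e-05, 1.629e-05, 1.629e-05]  ψ = [0, 0, 0]  (obs o_5=2)
t=6: δ = [6.110e-06, 2.037e-06, 1.018e-06]  ψ = [0, 0, 0]  (obs o_6=0)
backtrack: best end state = 0; path = [2, 2, 0, 0, 0, 0, 0]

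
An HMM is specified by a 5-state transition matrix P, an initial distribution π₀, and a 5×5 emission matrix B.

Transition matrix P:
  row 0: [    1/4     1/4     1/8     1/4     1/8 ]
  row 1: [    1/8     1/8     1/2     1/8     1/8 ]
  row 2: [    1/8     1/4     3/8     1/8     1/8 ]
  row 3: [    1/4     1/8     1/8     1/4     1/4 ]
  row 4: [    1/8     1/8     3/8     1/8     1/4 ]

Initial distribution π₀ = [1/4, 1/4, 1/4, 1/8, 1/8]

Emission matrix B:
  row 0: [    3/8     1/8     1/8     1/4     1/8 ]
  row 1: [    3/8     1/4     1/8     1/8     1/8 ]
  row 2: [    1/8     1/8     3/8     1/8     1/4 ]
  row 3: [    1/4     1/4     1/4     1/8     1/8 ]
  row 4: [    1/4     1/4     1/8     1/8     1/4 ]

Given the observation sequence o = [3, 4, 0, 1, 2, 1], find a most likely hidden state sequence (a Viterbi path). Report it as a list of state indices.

path = [1, 2, 1, 2, 2, 1]

t=0: δ = [6.250e-02, 3.125e-02, 3.125e-02, 1.562e-02, 1.562e-02]  (obs o_0=3)
t=1: δ = [1.953e-03, 1.953e-03, 3.906e-03, 1.953e-03, 1.953e-03]  ψ = [0, 0, 1, 0, 0]  (obs o_1=4)
t=2: δ = [1.831e-04, 3.662e-04, 1.831e-04, 1.221e-04, 1.221e-04]  ψ = [0, 2, 2, 0, 2]  (obs o_2=0)
t=3: δ = [5.722e-06, 1.144e-05, 2.289e-05, 1.144e-05, 1.144e-05]  ψ = [0, 0, 1, 0, 1]  (obs o_3=1)
t=4: δ = [3.576e-07, 7.153e-07, 3.219e-06, 7.153e-07, 3.576e-07]  ψ = [2, 2, 2, 2, 2]  (obs o_4=2)
t=5: δ = [5.029e-08, 2.012e-07, 1.509e-07, 1.006e-07, 1.006e-07]  ψ = [2, 2, 2, 2, 2]  (obs o_5=1)
backtrack: best end state = 1; path = [1, 2, 1, 2, 2, 1]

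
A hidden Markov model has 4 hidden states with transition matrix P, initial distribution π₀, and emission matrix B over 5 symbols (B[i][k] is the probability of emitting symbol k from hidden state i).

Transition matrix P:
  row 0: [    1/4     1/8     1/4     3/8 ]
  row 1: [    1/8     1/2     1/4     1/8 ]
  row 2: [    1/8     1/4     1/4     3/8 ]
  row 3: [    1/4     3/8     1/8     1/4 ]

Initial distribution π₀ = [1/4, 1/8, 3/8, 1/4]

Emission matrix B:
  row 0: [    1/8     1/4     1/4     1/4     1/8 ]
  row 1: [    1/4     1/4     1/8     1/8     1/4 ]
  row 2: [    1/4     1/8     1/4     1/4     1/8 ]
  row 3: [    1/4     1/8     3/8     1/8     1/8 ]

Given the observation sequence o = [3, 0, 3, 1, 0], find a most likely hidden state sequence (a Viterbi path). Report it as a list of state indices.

t=0: δ = [6.250e-02, 1.562e-02, 9.375e-02, 3.125e-02]  (obs o_0=3)
t=1: δ = [1.953e-03, 5.859e-03, 5.859e-03, 8.789e-03]  ψ = [0, 2, 2, 2]  (obs o_1=0)
t=2: δ = [5.493e-04, 4.120e-04, 3.662e-04, 2.747e-04]  ψ = [3, 3, 1, 2]  (obs o_2=3)
t=3: δ = [3.433e-05, 5.150e-05, 1.717e-05, 2.575e-05]  ψ = [0, 1, 0, 0]  (obs o_3=1)
t=4: δ = [1.073e-06, 6.437e-06, 3.219e-06, 3.219e-06]  ψ = [0, 1, 1, 0]  (obs o_4=0)
backtrack: best end state = 1; path = [2, 3, 1, 1, 1]

path = [2, 3, 1, 1, 1]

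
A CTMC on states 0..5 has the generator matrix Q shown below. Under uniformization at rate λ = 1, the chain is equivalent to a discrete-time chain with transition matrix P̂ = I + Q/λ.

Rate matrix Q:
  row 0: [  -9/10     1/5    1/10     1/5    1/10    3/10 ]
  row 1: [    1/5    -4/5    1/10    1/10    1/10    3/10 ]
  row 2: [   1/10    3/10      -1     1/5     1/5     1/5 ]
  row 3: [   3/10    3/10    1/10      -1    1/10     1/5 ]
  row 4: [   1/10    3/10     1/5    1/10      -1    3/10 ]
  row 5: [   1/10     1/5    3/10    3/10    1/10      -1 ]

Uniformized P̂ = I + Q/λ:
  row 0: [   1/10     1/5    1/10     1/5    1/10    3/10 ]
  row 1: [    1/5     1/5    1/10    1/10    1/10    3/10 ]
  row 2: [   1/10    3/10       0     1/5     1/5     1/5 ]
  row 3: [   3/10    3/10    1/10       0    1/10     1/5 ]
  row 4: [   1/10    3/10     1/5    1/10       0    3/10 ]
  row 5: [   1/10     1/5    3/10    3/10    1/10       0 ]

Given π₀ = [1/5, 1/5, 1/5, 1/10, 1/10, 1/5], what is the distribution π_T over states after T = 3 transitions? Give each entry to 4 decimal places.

t=0: π = [0.2000, 0.2000, 0.2000, 0.1000, 0.1000, 0.2000]
t=1: π = [0.1400, 0.2400, 0.1300, 0.1700, 0.1100, 0.2100]
t=2: π = [0.1580, 0.2410, 0.1400, 0.1520, 0.1020, 0.2070]
t=3: π = [0.1545, 0.2394, 0.1376, 0.1560, 0.1038, 0.2087]

π = [0.1545, 0.2394, 0.1376, 0.1560, 0.1038, 0.2087]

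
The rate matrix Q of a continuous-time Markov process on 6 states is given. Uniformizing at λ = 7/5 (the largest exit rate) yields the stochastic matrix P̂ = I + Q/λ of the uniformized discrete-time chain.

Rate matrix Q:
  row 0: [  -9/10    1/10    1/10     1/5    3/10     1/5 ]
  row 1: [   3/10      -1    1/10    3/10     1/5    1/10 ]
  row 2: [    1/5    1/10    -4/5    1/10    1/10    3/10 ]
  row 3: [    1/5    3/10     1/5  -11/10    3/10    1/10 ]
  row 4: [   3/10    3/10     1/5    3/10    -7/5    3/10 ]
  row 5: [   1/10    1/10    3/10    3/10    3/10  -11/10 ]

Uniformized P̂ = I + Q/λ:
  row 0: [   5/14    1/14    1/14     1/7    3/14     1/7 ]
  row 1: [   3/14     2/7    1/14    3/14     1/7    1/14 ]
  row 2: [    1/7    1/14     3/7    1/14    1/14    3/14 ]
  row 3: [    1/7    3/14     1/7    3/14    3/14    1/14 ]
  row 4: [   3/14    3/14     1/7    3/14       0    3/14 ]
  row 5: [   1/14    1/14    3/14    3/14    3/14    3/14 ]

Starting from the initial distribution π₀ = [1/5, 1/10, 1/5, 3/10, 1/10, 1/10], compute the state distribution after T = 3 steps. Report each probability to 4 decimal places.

π = [0.1948, 0.1490, 0.1810, 0.1743, 0.1469, 0.1539]

t=0: π = [0.2000, 0.1000, 0.2000, 0.3000, 0.1000, 0.1000]
t=1: π = [0.1929, 0.1500, 0.1857, 0.1714, 0.1571, 0.1429]
t=2: π = [0.1959, 0.1505, 0.1816, 0.1740, 0.1434, 0.1546]
t=3: π = [0.1948, 0.1490, 0.1810, 0.1743, 0.1469, 0.1539]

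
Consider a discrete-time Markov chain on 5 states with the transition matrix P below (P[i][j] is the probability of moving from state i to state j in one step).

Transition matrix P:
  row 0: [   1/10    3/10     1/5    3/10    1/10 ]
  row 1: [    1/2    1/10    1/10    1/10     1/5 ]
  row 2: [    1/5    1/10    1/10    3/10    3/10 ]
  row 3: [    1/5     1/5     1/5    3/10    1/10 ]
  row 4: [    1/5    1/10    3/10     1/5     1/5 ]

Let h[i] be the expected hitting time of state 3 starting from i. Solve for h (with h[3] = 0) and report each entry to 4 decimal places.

h = [4.0898, 4.8018, 4.0126, 0.0000, 4.3774]

First-step conditioning: h[3] = 0; for i ≠ 3, h[i] = 1 + Σ_k P[i][k]·h[k].
  h[0] = 1 + 1/10·h[0] + 3/10·h[1] + 1/5·h[2] + 1/10·h[4]
  h[1] = 1 + 1/2·h[0] + 1/10·h[1] + 1/10·h[2] + 1/5·h[4]
  h[2] = 1 + 1/5·h[0] + 1/10·h[1] + 1/10·h[2] + 3/10·h[4]
  h[4] = 1 + 1/5·h[0] + 1/10·h[1] + 3/10·h[2] + 1/5·h[4]
Solving the 4×4 linear system over states ≠ 3 gives exactly h = [11660/2851, 13690/2851, 11440/2851, 0, 12480/2851] (h[3] = 0 is the target).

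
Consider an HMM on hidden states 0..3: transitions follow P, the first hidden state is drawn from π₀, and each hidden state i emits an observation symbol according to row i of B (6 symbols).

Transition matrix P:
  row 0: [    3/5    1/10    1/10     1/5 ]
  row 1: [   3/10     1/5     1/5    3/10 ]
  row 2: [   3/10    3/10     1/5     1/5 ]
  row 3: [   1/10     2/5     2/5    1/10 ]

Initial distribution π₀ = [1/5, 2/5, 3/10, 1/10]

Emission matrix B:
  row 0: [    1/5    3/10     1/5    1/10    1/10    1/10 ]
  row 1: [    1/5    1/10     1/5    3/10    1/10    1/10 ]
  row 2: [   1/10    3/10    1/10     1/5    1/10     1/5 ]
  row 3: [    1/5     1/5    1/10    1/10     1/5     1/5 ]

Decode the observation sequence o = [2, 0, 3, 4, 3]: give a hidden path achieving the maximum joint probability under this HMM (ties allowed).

path = [1, 3, 1, 3, 1]

t=0: δ = [4.000e-02, 8.000e-02, 3.000e-02, 1.000e-02]  (obs o_0=2)
t=1: δ = [4.800e-03, 3.200e-03, 1.600e-03, 4.800e-03]  ψ = [0, 1, 1, 1]  (obs o_1=0)
t=2: δ = [2.880e-04, 5.760e-04, 3.840e-04, 9.600e-05]  ψ = [0, 3, 3, 0]  (obs o_2=3)
t=3: δ = [1.728e-05, 1.152e-05, 1.152e-05, 3.456e-05]  ψ = [0, 1, 1, 1]  (obs o_3=4)
t=4: δ = [1.037e-06, 4.147e-06, 2.765e-06, 3.456e-07]  ψ = [0, 3, 3, 0]  (obs o_4=3)
backtrack: best end state = 1; path = [1, 3, 1, 3, 1]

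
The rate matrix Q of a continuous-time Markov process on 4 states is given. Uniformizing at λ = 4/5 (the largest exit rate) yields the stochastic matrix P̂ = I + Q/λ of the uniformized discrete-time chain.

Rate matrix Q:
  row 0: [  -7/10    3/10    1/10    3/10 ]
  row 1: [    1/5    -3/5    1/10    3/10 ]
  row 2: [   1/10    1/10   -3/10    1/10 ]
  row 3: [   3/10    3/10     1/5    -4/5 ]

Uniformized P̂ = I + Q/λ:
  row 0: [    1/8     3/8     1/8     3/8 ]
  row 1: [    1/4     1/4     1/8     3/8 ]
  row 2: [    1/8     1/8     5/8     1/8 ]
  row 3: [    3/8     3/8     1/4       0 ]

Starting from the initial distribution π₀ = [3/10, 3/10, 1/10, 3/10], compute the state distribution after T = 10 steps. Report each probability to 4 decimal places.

t=0: π = [0.3000, 0.3000, 0.1000, 0.3000]
t=1: π = [0.2375, 0.3125, 0.2125, 0.2375]
t=2: π = [0.2234, 0.2828, 0.2609, 0.2328]
t=3: π = [0.2186, 0.2744, 0.2846, 0.2225]
t=4: π = [0.2149, 0.2696, 0.2951, 0.2204]
t=5: π = [0.2138, 0.2675, 0.3001, 0.2186]
t=6: π = [0.2131, 0.2665, 0.3024, 0.2180]
t=7: π = [0.2128, 0.2661, 0.3034, 0.2177]
t=8: π = [0.2127, 0.2659, 0.3039, 0.2175]
t=9: π = [0.2126, 0.2658, 0.3042, 0.2174]
t=10: π = [0.2126, 0.2657, 0.3043, 0.2174]

π = [0.2126, 0.2657, 0.3043, 0.2174]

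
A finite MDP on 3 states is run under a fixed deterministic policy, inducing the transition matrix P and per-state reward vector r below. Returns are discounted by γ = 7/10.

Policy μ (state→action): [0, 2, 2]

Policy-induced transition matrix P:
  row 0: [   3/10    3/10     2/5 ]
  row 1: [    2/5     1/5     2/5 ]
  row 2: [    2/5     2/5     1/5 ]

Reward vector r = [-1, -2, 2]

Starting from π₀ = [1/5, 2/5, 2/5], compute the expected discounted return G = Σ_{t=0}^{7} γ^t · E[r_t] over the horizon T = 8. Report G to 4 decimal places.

t=0: π = [0.2000, 0.4000, 0.4000], E[r] = -0.2000, γ^t·E[r] = -0.200000, running G = -0.200000
t=1: π = [0.3800, 0.3000, 0.3200], E[r] = -0.3400, γ^t·E[r] = -0.238000, running G = -0.438000
t=2: π = [0.3620, 0.3020, 0.3360], E[r] = -0.2940, γ^t·E[r] = -0.144060, running G = -0.582060
t=3: π = [0.3638, 0.3034, 0.3328], E[r] = -0.3050, γ^t·E[r] = -0.104615, running G = -0.686675
t=4: π = [0.3636, 0.3029, 0.3334], E[r] = -0.3026, γ^t·E[r] = -0.072659, running G = -0.759334
t=5: π = [0.3636, 0.3031, 0.3333], E[r] = -0.3031, γ^t·E[r] = -0.050944, running G = -0.810278
t=6: π = [0.3636, 0.3030, 0.3333], E[r] = -0.3030, γ^t·E[r] = -0.035649, running G = -0.845928
t=7: π = [0.3636, 0.3030, 0.3333], E[r] = -0.3030, γ^t·E[r] = -0.024956, running G = -0.870884

G = -0.8709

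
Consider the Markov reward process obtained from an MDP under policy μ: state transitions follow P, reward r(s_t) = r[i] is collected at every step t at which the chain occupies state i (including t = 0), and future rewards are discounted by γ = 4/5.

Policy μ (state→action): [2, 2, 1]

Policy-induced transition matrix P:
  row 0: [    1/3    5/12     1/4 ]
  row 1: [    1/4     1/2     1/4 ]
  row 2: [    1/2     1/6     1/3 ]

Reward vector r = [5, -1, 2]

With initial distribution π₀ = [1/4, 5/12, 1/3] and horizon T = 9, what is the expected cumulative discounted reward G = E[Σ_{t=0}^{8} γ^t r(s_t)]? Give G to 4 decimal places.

t=0: π = [0.2500, 0.4167, 0.3333], E[r] = 1.5000, γ^t·E[r] = 1.500000, running G = 1.500000
t=1: π = [0.3542, 0.3681, 0.2778], E[r] = 1.9583, γ^t·E[r] = 1.566667, running G = 3.066667
t=2: π = [0.3490, 0.3779, 0.2731], E[r] = 1.9132, γ^t·E[r] = 1.224444, running G = 4.291111
t=3: π = [0.3474, 0.3799, 0.2728], E[r] = 1.9025, γ^t·E[r] = 0.974074, running G = 5.265185
t=4: π = [0.3471, 0.3801, 0.2727], E[r] = 1.9010, γ^t·E[r] = 0.778657, running G = 6.043842
t=5: π = [0.3471, 0.3802, 0.2727], E[r] = 1.9008, γ^t·E[r] = 0.622869, running G = 6.666711
t=6: π = [0.3471, 0.3802, 0.2727], E[r] = 1.9008, γ^t·E[r] = 0.498291, running G = 7.165002
t=7: π = [0.3471, 0.3802, 0.2727], E[r] = 1.9008, γ^t·E[r] = 0.398632, running G = 7.563634
t=8: π = [0.3471, 0.3802, 0.2727], E[r] = 1.9008, γ^t·E[r] = 0.318906, running G = 7.882540

G = 7.8825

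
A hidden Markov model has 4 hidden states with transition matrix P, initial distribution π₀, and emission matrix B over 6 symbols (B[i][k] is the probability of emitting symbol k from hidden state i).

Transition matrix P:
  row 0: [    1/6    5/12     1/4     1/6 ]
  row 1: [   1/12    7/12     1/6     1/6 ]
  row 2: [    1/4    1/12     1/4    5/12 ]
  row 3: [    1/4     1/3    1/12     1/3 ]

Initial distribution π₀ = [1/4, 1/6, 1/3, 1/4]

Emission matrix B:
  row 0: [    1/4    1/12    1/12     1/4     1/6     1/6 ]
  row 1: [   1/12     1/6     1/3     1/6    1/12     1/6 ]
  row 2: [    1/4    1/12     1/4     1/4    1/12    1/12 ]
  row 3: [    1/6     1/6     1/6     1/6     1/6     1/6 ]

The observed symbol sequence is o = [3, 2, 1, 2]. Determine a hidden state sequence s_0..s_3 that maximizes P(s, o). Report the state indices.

t=0: δ = [6.250e-02, 2.778e-02, 8.333e-02, 4.167e-02]  (obs o_0=3)
t=1: δ = [1.736e-03, 8.681e-03, 5.208e-03, 5.787e-03]  ψ = [2, 0, 2, 2]  (obs o_1=2)
t=2: δ = [1.206e-04, 8.439e-04, 1.206e-04, 3.617e-04]  ψ = [3, 1, 1, 2]  (obs o_2=1)
t=3: δ = [7.535e-06, 1.641e-04, 3.516e-05, 2.344e-05]  ψ = [3, 1, 1, 1]  (obs o_3=2)
backtrack: best end state = 1; path = [0, 1, 1, 1]

path = [0, 1, 1, 1]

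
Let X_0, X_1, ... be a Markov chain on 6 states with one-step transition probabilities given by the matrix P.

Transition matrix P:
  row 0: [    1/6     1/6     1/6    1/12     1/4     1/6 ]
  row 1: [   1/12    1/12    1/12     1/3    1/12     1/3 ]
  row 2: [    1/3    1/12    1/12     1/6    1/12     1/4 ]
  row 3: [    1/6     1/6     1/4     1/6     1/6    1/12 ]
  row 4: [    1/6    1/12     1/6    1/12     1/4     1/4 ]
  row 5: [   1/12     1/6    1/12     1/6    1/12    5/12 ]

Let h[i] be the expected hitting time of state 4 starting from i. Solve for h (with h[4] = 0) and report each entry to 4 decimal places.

h = [6.7648, 8.0783, 7.8606, 7.3479, 0.0000, 8.2111]

First-step conditioning: h[4] = 0; for i ≠ 4, h[i] = 1 + Σ_k P[i][k]·h[k].
  h[0] = 1 + 1/6·h[0] + 1/6·h[1] + 1/6·h[2] + 1/12·h[3] + 1/6·h[5]
  h[1] = 1 + 1/12·h[0] + 1/12·h[1] + 1/12·h[2] + 1/3·h[3] + 1/3·h[5]
  h[2] = 1 + 1/3·h[0] + 1/12·h[1] + 1/12·h[2] + 1/6·h[3] + 1/4·h[5]
  h[3] = 1 + 1/6·h[0] + 1/6·h[1] + 1/4·h[2] + 1/6·h[3] + 1/12·h[5]
  h[5] = 1 + 1/12·h[0] + 1/6·h[1] + 1/12·h[2] + 1/6·h[3] + 5/12·h[5]
Solving the 5×5 linear system over states ≠ 4 gives exactly h = [201720/29819, 240888/29819, 234396/29819, 219108/29819, 0, 244848/29819] (h[4] = 0 is the target).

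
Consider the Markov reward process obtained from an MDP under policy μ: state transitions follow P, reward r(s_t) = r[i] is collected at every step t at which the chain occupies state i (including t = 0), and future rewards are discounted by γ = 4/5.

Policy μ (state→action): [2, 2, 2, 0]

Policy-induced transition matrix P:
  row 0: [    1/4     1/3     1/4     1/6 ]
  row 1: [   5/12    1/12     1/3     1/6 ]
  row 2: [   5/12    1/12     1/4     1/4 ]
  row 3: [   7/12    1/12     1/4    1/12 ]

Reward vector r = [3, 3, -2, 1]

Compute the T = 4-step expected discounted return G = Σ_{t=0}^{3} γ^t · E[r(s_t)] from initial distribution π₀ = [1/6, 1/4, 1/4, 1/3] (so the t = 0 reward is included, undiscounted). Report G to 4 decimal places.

t=0: π = [0.1667, 0.2500, 0.2500, 0.3333], E[r] = 1.0833, γ^t·E[r] = 1.083333, running G = 1.083333
t=1: π = [0.4444, 0.1250, 0.2708, 0.1597], E[r] = 1.3264, γ^t·E[r] = 1.061111, running G = 2.144444
t=2: π = [0.3692, 0.1944, 0.2604, 0.1759], E[r] = 1.3461, γ^t·E[r] = 0.861481, running G = 3.005926
t=3: π = [0.3845, 0.1756, 0.2662, 0.1737], E[r] = 1.3216, γ^t·E[r] = 0.676642, running G = 3.682568

G = 3.6826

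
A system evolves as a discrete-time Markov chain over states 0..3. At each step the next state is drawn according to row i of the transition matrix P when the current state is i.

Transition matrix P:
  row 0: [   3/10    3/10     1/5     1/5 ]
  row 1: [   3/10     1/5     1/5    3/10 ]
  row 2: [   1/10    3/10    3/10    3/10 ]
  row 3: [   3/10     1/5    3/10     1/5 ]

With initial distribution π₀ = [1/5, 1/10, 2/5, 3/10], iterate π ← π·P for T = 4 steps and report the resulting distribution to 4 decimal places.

π = [0.2499, 0.2500, 0.2501, 0.2500]

t=0: π = [0.2000, 0.1000, 0.4000, 0.3000]
t=1: π = [0.2200, 0.2600, 0.2700, 0.2500]
t=2: π = [0.2460, 0.2490, 0.2520, 0.2530]
t=3: π = [0.2496, 0.2498, 0.2505, 0.2501]
t=4: π = [0.2499, 0.2500, 0.2501, 0.2500]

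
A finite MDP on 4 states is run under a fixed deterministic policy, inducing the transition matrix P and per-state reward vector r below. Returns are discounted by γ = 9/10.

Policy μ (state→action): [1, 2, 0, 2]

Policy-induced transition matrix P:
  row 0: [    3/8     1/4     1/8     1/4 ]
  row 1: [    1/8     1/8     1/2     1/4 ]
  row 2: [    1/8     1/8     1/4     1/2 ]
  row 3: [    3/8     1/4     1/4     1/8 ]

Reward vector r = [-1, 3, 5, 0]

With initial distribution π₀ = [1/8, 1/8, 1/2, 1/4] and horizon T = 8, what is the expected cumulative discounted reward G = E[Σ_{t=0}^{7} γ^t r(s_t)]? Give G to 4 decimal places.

G = 10.4609

t=0: π = [0.1250, 0.1250, 0.5000, 0.2500], E[r] = 2.7500, γ^t·E[r] = 2.750000, running G = 2.750000
t=1: π = [0.2188, 0.1719, 0.2656, 0.3438], E[r] = 1.6250, γ^t·E[r] = 1.462500, running G = 4.212500
t=2: π = [0.2656, 0.1953, 0.2656, 0.2734], E[r] = 1.6484, γ^t·E[r] = 1.335234, running G = 5.547734
t=3: π = [0.2598, 0.1924, 0.2656, 0.2822], E[r] = 1.6455, γ^t·E[r] = 1.199575, running G = 6.747310
t=4: π = [0.2605, 0.1927, 0.2656, 0.2811], E[r] = 1.6459, γ^t·E[r] = 1.079858, running G = 7.827168
t=5: π = [0.2604, 0.1927, 0.2656, 0.2813], E[r] = 1.6458, γ^t·E[r] = 0.971845, running G = 8.799013
t=6: π = [0.2604, 0.1927, 0.2656, 0.2812], E[r] = 1.6458, γ^t·E[r] = 0.874664, running G = 9.673676
t=7: π = [0.2604, 0.1927, 0.2656, 0.2813], E[r] = 1.6458, γ^t·E[r] = 0.787197, running G = 10.460873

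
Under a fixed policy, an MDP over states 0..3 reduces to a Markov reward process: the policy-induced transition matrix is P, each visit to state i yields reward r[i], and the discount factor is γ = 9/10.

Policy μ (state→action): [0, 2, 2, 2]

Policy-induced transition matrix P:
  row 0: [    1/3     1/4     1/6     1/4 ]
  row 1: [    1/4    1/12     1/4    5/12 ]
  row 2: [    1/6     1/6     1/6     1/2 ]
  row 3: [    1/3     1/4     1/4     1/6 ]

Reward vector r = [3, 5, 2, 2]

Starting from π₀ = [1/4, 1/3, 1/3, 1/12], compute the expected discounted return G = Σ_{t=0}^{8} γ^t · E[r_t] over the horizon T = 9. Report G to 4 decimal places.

G = 17.9100

t=0: π = [0.2500, 0.3333, 0.3333, 0.0833], E[r] = 3.2500, γ^t·E[r] = 3.250000, running G = 3.250000
t=1: π = [0.2500, 0.1667, 0.2014, 0.3819], E[r] = 2.7500, γ^t·E[r] = 2.475000, running G = 5.725000
t=2: π = [0.2859, 0.2054, 0.2124, 0.2963], E[r] = 2.9022, γ^t·E[r] = 2.350781, running G = 8.075781
t=3: π = [0.2808, 0.1981, 0.2085, 0.3126], E[r] = 2.8750, γ^t·E[r] = 2.095875, running G = 10.171656
t=4: π = [0.2821, 0.1996, 0.2092, 0.3091], E[r] = 2.8809, γ^t·E[r] = 1.890179, running G = 12.061836
t=5: π = [0.2818, 0.1993, 0.2091, 0.3098], E[r] = 2.8797, γ^t·E[r] = 1.700442, running G = 13.762277
t=6: π = [0.2819, 0.1994, 0.2091, 0.3097], E[r] = 2.8800, γ^t·E[r] = 1.530534, running G = 15.292812
t=7: π = [0.2819, 0.1993, 0.2091, 0.3097], E[r] = 2.8799, γ^t·E[r] = 1.377455, running G = 16.670267
t=8: π = [0.2819, 0.1994, 0.2091, 0.3097], E[r] = 2.8799, γ^t·E[r] = 1.239714, running G = 17.909981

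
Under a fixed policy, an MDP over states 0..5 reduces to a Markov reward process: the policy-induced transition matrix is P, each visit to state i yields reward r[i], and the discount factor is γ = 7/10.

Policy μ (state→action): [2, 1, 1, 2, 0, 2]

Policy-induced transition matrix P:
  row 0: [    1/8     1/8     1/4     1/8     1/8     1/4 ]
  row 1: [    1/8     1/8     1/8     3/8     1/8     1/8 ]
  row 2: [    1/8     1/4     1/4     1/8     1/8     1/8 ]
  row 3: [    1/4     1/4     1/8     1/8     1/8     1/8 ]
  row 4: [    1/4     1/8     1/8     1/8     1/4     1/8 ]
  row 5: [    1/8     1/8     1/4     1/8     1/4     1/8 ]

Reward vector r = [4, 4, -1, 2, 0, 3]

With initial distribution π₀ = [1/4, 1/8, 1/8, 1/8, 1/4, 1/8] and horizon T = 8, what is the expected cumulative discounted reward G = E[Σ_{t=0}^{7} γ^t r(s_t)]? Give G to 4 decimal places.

G = 6.1049

t=0: π = [0.2500, 0.1250, 0.1250, 0.1250, 0.2500, 0.1250], E[r] = 2.0000, γ^t·E[r] = 2.000000, running G = 2.000000
t=1: π = [0.1719, 0.1563, 0.1875, 0.1563, 0.1719, 0.1563], E[r] = 1.9063, γ^t·E[r] = 1.334375, running G = 3.334375
t=2: π = [0.1660, 0.1680, 0.1895, 0.1641, 0.1660, 0.1465], E[r] = 1.9141, γ^t·E[r] = 0.937891, running G = 4.272266
t=3: π = [0.1663, 0.1692, 0.1877, 0.1670, 0.1641, 0.1458], E[r] = 1.9253, γ^t·E[r] = 0.660375, running G = 4.932641
t=4: π = [0.1664, 0.1693, 0.1875, 0.1673, 0.1637, 0.1458], E[r] = 1.9274, γ^t·E[r] = 0.462761, running G = 5.395402
t=5: π = [0.1664, 0.1693, 0.1875, 0.1673, 0.1637, 0.1458], E[r] = 1.9275, γ^t·E[r] = 0.323956, running G = 5.719358
t=6: π = [0.1664, 0.1693, 0.1875, 0.1673, 0.1637, 0.1458], E[r] = 1.9275, γ^t·E[r] = 0.226771, running G = 5.946129
t=7: π = [0.1664, 0.1693, 0.1875, 0.1673, 0.1637, 0.1458], E[r] = 1.9275, γ^t·E[r] = 0.158739, running G = 6.104868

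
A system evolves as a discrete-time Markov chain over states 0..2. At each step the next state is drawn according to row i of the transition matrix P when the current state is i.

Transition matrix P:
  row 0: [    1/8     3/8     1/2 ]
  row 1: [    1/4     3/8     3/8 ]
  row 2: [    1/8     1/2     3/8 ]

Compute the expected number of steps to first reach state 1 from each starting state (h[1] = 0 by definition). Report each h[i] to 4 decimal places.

First-step conditioning: h[1] = 0; for i ≠ 1, h[i] = 1 + Σ_k P[i][k]·h[k].
  h[0] = 1 + 1/8·h[0] + 1/2·h[2]
  h[2] = 1 + 1/8·h[0] + 3/8·h[2]
Solving the 2×2 linear system over states ≠ 1 gives exactly h = [72/31, 0, 64/31] (h[1] = 0 is the target).

h = [2.3226, 0.0000, 2.0645]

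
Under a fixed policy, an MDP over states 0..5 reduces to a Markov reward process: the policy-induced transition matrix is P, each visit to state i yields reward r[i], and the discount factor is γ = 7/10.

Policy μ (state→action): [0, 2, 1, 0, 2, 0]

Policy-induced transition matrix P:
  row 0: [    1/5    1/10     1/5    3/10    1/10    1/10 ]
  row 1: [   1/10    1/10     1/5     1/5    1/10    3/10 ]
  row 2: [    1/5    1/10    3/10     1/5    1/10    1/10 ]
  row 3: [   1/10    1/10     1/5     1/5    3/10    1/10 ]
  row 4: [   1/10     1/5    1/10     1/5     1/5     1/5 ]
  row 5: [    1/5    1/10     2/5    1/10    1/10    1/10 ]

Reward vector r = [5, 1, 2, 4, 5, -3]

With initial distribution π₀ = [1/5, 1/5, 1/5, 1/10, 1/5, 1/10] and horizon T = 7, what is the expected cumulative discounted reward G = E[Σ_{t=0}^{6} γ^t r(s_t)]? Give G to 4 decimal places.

t=0: π = [0.2000, 0.2000, 0.2000, 0.1000, 0.2000, 0.1000], E[r] = 2.7000, γ^t·E[r] = 2.700000, running G = 2.700000
t=1: π = [0.1500, 0.1200, 0.2200, 0.2100, 0.1400, 0.1600], E[r] = 2.3700, γ^t·E[r] = 1.659000, running G = 4.359000
t=2: π = [0.1530, 0.1140, 0.2400, 0.1990, 0.1560, 0.1380], E[r] = 2.5210, γ^t·E[r] = 1.235290, running G = 5.594290
t=3: π = [0.1531, 0.1156, 0.2360, 0.2015, 0.1554, 0.1384], E[r] = 2.5209, γ^t·E[r] = 0.864669, running G = 6.458959
t=4: π = [0.1528, 0.1155, 0.2357, 0.2015, 0.1558, 0.1387], E[r] = 2.5199, γ^t·E[r] = 0.605021, running G = 7.063979
t=5: π = [0.1527, 0.1156, 0.2357, 0.2014, 0.1559, 0.1387], E[r] = 2.5196, γ^t·E[r] = 0.423461, running G = 7.487441
t=6: π = [0.1527, 0.1156, 0.2357, 0.2014, 0.1559, 0.1387], E[r] = 2.5194, γ^t·E[r] = 0.296410, running G = 7.783851

G = 7.7839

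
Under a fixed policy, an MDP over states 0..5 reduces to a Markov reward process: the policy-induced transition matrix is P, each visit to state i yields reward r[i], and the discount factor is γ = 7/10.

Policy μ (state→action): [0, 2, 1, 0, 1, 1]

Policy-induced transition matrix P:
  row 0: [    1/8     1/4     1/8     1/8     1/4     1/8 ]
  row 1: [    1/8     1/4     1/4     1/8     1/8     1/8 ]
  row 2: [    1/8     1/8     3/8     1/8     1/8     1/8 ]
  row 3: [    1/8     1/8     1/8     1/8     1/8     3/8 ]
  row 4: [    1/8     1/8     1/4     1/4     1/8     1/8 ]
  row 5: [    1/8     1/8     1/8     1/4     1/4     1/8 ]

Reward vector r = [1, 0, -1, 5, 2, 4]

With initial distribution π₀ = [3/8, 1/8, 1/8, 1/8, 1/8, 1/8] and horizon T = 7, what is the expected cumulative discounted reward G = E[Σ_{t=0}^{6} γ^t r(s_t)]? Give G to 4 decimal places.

t=0: π = [0.3750, 0.1250, 0.1250, 0.1250, 0.1250, 0.1250], E[r] = 1.6250, γ^t·E[r] = 1.625000, running G = 1.625000
t=1: π = [0.1250, 0.1875, 0.1875, 0.1563, 0.1875, 0.1563], E[r] = 1.7188, γ^t·E[r] = 1.203125, running G = 2.828125
t=2: π = [0.1250, 0.1641, 0.2188, 0.1680, 0.1602, 0.1641], E[r] = 1.7227, γ^t·E[r] = 0.844102, running G = 3.672227
t=3: π = [0.1250, 0.1611, 0.2202, 0.1655, 0.1611, 0.1670], E[r] = 1.7227, γ^t·E[r] = 0.590871, running G = 4.263098
t=4: π = [0.1250, 0.1608, 0.2203, 0.1660, 0.1615, 0.1664], E[r] = 1.7233, γ^t·E[r] = 0.413756, running G = 4.676854
t=5: π = [0.1250, 0.1607, 0.2204, 0.1660, 0.1614, 0.1665], E[r] = 1.7234, γ^t·E[r] = 0.289655, running G = 4.966509
t=6: π = [0.1250, 0.1607, 0.2204, 0.1660, 0.1614, 0.1665], E[r] = 1.7235, γ^t·E[r] = 0.202763, running G = 5.169272

G = 5.1693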